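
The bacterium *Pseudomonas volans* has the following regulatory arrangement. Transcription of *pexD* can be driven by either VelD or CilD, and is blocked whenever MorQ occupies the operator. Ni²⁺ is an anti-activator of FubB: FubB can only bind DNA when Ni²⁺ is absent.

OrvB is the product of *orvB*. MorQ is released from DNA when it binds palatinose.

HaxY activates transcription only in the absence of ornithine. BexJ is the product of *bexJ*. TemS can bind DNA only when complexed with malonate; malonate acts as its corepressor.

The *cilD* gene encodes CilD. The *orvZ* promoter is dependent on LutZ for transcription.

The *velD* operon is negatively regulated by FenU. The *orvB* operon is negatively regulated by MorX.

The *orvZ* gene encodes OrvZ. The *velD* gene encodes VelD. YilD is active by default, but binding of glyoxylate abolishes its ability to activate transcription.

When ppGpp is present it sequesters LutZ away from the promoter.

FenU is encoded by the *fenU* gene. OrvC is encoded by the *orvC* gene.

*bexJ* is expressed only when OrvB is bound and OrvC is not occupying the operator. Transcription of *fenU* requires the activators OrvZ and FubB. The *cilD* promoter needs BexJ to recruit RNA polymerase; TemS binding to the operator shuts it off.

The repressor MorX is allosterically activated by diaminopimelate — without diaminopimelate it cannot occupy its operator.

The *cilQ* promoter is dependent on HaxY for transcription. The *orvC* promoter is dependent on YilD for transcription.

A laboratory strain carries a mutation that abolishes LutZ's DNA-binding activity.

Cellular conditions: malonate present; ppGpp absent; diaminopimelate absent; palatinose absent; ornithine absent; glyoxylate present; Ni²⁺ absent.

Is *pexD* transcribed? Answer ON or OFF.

LutZ is non-functional in this strain, so it has no effect.
Required activator LutZ is absent, so *orvZ* is not transcribed.
So OrvZ is not produced.
Ni²⁺ is absent, so FubB is active.
Required activator OrvZ is absent, so *fenU* is not transcribed.
So FenU is not produced.
With no repressor bound, *velD* is transcribed.
So VelD is produced and active.
Malonate is present, so TemS is active.
Glyoxylate is present, so YilD is inactive.
Required activator YilD is absent, so *orvC* is not transcribed.
So OrvC is not produced.
Diaminopimelate is absent, so MorX is inactive.
With no repressor bound, *orvB* is transcribed.
So OrvB is produced and active.
No repressor is bound and OrvB is active, so *bexJ* is transcribed.
So BexJ is produced and active.
With repressor TemS bound, *cilD* is not transcribed.
So CilD is not produced.
Palatinose is absent, so MorQ is active.
With repressor MorQ bound, *pexD* is not transcribed.

OFF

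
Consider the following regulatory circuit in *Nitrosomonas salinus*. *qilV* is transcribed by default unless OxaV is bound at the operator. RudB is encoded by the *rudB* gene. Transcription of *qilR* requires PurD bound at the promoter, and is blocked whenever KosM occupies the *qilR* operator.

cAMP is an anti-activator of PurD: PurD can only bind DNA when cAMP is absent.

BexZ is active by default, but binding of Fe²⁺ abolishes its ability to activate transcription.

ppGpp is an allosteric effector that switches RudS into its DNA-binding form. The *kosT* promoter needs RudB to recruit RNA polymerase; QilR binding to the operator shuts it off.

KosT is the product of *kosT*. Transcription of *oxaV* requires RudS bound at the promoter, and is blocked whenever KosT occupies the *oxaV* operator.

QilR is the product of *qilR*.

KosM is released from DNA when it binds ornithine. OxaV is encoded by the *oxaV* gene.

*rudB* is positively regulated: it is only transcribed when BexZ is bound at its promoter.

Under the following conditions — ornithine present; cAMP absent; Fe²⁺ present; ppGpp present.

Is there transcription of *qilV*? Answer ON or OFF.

Ornithine is present, so KosM is inactive.
cAMP is absent, so PurD is active.
No repressor is bound and PurD is active, so *qilR* is transcribed.
So QilR is produced and active.
Fe²⁺ is present, so BexZ is inactive.
Required activator BexZ is absent, so *rudB* is not transcribed.
So RudB is not produced.
With repressor QilR bound, *kosT* is not transcribed.
So KosT is not produced.
ppGpp is present, so RudS is active.
No repressor is bound and RudS is active, so *oxaV* is transcribed.
So OxaV is produced and active.
With repressor OxaV bound, *qilV* is not transcribed.

OFF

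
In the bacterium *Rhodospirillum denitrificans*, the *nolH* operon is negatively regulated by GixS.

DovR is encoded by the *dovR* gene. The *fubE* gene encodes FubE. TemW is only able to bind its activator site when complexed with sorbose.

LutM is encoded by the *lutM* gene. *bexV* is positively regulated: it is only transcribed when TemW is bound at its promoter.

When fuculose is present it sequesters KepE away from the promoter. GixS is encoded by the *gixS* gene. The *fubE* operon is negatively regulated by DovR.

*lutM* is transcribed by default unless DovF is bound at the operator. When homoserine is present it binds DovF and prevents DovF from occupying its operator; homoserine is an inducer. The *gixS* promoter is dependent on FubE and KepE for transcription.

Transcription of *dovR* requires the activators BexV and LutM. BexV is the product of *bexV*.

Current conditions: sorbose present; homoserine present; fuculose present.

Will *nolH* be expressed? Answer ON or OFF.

Sorbose is present, so TemW is active.
No repressor is bound and TemW is active, so *bexV* is transcribed.
So BexV is produced and active.
Homoserine is present, so DovF is inactive.
With no repressor bound, *lutM* is transcribed.
So LutM is produced and active.
No repressor is bound and BexV and LutM are active, so *dovR* is transcribed.
So DovR is produced and active.
With repressor DovR bound, *fubE* is not transcribed.
So FubE is not produced.
Fuculose is present, so KepE is inactive.
Required activator FubE is absent, so *gixS* is not transcribed.
So GixS is not produced.
With no repressor bound, *nolH* is transcribed.

ON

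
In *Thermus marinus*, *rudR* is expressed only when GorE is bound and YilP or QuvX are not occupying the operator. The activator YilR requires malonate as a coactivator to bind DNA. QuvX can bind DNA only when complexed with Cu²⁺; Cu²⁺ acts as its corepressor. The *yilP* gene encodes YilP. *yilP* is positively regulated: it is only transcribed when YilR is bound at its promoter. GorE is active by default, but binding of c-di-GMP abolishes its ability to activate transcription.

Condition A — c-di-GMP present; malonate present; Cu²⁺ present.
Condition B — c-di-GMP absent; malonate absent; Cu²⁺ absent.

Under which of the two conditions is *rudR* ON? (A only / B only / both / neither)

Condition A:
c-di-GMP is present, so GorE is inactive.
Malonate is present, so YilR is active.
No repressor is bound and YilR is active, so *yilP* is transcribed.
So YilP is produced and active.
Cu²⁺ is present, so QuvX is active.
With repressor YilP bound, *rudR* is not transcribed.
→ *rudR* is OFF in A.
Condition B:
c-di-GMP is absent, so GorE is active.
Malonate is absent, so YilR is inactive.
Required activator YilR is absent, so *yilP* is not transcribed.
So YilP is not produced.
Cu²⁺ is absent, so QuvX is inactive.
No repressor is bound and GorE is active, so *rudR* is transcribed.
→ *rudR* is ON in B.

B only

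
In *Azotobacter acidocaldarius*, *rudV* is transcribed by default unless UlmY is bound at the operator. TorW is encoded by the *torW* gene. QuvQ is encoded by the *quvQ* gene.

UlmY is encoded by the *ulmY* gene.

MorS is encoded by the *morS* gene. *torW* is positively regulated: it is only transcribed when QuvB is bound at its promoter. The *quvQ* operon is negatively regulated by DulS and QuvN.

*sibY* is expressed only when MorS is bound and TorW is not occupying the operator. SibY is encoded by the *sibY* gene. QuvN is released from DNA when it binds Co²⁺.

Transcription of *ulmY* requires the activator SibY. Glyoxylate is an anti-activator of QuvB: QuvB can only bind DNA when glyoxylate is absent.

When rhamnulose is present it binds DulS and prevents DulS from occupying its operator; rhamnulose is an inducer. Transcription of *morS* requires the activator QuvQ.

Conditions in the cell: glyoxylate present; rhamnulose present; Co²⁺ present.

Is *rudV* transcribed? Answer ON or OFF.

OFF

Rhamnulose is present, so DulS is inactive.
Co²⁺ is present, so QuvN is inactive.
With no repressor bound, *quvQ* is transcribed.
So QuvQ is produced and active.
No repressor is bound and QuvQ is active, so *morS* is transcribed.
So MorS is produced and active.
Glyoxylate is present, so QuvB is inactive.
Required activator QuvB is absent, so *torW* is not transcribed.
So TorW is not produced.
No repressor is bound and MorS is active, so *sibY* is transcribed.
So SibY is produced and active.
No repressor is bound and SibY is active, so *ulmY* is transcribed.
So UlmY is produced and active.
With repressor UlmY bound, *rudV* is not transcribed.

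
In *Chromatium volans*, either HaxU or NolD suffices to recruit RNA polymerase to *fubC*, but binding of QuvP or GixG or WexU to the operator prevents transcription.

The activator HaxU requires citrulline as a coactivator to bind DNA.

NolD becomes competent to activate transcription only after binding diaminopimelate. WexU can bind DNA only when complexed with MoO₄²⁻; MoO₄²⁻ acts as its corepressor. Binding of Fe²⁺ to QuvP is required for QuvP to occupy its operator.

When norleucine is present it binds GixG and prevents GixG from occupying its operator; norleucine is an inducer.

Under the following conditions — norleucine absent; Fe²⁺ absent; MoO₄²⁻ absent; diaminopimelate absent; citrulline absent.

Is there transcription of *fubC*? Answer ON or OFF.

OFF

Citrulline is absent, so HaxU is inactive.
Fe²⁺ is absent, so QuvP is inactive.
Norleucine is absent, so GixG is active.
MoO₄²⁻ is absent, so WexU is inactive.
Diaminopimelate is absent, so NolD is inactive.
With repressor GixG bound, *fubC* is not transcribed.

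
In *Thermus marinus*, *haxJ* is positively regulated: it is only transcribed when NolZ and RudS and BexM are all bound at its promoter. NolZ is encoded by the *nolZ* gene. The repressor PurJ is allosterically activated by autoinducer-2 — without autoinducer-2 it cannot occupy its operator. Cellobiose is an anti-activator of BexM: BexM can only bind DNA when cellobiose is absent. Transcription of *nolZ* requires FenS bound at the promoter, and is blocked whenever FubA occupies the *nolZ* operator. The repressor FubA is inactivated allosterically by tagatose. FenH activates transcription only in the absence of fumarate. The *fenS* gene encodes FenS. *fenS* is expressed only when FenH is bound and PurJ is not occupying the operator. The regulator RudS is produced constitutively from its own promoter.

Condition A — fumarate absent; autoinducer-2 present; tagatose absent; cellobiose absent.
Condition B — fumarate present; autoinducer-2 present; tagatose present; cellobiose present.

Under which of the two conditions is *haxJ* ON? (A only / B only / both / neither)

neither

Condition A:
Fumarate is absent, so FenH is active.
Autoinducer-2 is present, so PurJ is active.
With repressor PurJ bound, *fenS* is not transcribed.
So FenS is not produced.
Tagatose is absent, so FubA is active.
With repressor FubA bound, *nolZ* is not transcribed.
So NolZ is not produced.
RudS is produced constitutively and is active.
Cellobiose is absent, so BexM is active.
Required activator NolZ is absent, so *haxJ* is not transcribed.
→ *haxJ* is OFF in A.
Condition B:
Fumarate is present, so FenH is inactive.
Autoinducer-2 is present, so PurJ is active.
With repressor PurJ bound, *fenS* is not transcribed.
So FenS is not produced.
Tagatose is present, so FubA is inactive.
Required activator FenS is absent, so *nolZ* is not transcribed.
So NolZ is not produced.
RudS is produced constitutively and is active.
Cellobiose is present, so BexM is inactive.
Required activator NolZ is absent, so *haxJ* is not transcribed.
→ *haxJ* is OFF in B.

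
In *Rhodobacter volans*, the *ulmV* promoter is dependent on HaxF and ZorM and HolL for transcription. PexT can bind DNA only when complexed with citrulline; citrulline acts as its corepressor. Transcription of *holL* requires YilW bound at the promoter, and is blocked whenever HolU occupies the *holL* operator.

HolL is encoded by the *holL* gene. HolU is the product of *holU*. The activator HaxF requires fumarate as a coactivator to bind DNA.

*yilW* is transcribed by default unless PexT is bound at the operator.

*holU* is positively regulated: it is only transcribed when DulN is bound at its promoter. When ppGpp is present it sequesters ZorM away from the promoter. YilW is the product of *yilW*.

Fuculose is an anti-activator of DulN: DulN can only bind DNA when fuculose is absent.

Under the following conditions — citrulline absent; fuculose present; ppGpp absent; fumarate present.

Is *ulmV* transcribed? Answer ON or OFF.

Fumarate is present, so HaxF is active.
ppGpp is absent, so ZorM is active.
Citrulline is absent, so PexT is inactive.
With no repressor bound, *yilW* is transcribed.
So YilW is produced and active.
Fuculose is present, so DulN is inactive.
Required activator DulN is absent, so *holU* is not transcribed.
So HolU is not produced.
No repressor is bound and YilW is active, so *holL* is transcribed.
So HolL is produced and active.
No repressor is bound and HaxF and ZorM and HolL are active, so *ulmV* is transcribed.

ON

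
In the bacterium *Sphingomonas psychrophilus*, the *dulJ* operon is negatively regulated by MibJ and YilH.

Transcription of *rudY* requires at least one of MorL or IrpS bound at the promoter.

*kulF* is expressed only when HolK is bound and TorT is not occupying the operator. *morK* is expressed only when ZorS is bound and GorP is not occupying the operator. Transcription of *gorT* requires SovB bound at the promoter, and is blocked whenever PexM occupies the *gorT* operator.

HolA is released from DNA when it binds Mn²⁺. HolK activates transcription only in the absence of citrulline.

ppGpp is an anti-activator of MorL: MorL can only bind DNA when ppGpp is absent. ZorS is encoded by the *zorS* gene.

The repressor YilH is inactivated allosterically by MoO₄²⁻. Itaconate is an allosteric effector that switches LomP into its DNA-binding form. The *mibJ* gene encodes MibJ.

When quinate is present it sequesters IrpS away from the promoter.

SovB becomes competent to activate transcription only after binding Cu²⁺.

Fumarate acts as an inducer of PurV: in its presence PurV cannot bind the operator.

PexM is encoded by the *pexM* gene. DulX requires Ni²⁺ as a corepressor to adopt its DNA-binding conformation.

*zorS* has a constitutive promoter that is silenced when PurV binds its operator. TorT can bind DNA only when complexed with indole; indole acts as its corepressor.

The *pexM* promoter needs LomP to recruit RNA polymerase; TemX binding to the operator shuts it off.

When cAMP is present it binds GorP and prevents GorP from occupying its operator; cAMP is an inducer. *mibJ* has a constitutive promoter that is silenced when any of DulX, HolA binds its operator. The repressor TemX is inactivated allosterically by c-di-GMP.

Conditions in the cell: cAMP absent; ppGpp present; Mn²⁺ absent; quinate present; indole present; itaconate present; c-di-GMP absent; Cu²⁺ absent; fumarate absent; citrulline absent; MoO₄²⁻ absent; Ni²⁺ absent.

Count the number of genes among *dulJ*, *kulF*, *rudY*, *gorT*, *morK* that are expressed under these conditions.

Ni²⁺ is absent, so DulX is inactive.
Mn²⁺ is absent, so HolA is active.
With repressor HolA bound, *mibJ* is not transcribed.
So MibJ is not produced.
MoO₄²⁻ is absent, so YilH is active.
With repressor YilH bound, *dulJ* is not transcribed.
→ *dulJ* is OFF.
Citrulline is absent, so HolK is active.
Indole is present, so TorT is active.
With repressor TorT bound, *kulF* is not transcribed.
→ *kulF* is OFF.
ppGpp is present, so MorL is inactive.
Quinate is present, so IrpS is inactive.
No activator is available at the *rudY* promoter, so *rudY* is not transcribed.
→ *rudY* is OFF.
Itaconate is present, so LomP is active.
c-di-GMP is absent, so TemX is active.
With repressor TemX bound, *pexM* is not transcribed.
So PexM is not produced.
Cu²⁺ is absent, so SovB is inactive.
Required activator SovB is absent, so *gorT* is not transcribed.
→ *gorT* is OFF.
cAMP is absent, so GorP is active.
Fumarate is absent, so PurV is active.
With repressor PurV bound, *zorS* is not transcribed.
So ZorS is not produced.
With repressor GorP bound, *morK* is not transcribed.
→ *morK* is OFF.
0 of the 5 genes are transcribed.

0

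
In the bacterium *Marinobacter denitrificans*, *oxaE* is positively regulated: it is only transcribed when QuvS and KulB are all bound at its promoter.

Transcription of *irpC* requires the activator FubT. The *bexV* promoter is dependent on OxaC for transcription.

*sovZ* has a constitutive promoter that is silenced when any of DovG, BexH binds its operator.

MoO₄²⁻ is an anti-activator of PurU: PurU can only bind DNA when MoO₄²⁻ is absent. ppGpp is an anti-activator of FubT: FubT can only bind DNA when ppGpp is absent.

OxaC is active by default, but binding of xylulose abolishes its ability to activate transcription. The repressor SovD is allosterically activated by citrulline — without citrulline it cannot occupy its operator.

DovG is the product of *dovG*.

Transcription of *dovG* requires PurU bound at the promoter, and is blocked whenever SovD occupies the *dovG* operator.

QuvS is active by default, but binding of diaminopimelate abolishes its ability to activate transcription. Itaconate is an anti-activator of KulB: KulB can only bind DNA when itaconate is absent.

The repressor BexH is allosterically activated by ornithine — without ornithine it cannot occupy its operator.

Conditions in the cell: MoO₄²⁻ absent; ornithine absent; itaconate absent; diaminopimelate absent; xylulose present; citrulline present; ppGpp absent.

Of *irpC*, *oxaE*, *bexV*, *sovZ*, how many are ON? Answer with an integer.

ppGpp is absent, so FubT is active.
No repressor is bound and FubT is active, so *irpC* is transcribed.
→ *irpC* is ON.
Diaminopimelate is absent, so QuvS is active.
Itaconate is absent, so KulB is active.
No repressor is bound and QuvS and KulB are active, so *oxaE* is transcribed.
→ *oxaE* is ON.
Xylulose is present, so OxaC is inactive.
Required activator OxaC is absent, so *bexV* is not transcribed.
→ *bexV* is OFF.
MoO₄²⁻ is absent, so PurU is active.
Citrulline is present, so SovD is active.
With repressor SovD bound, *dovG* is not transcribed.
So DovG is not produced.
Ornithine is absent, so BexH is inactive.
With no repressor bound, *sovZ* is transcribed.
→ *sovZ* is ON.
3 of the 4 genes are transcribed.

3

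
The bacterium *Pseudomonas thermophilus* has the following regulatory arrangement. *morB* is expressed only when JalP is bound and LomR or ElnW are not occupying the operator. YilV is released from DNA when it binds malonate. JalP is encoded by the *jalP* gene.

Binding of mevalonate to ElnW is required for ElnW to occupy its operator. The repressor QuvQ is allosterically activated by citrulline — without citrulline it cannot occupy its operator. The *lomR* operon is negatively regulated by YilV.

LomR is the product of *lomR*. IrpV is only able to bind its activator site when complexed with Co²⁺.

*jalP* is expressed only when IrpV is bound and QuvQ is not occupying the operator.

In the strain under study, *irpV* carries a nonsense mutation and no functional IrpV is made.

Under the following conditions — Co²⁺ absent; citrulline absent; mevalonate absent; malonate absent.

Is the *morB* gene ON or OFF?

OFF

Citrulline is absent, so QuvQ is inactive.
IrpV is non-functional in this strain, so it has no effect.
Required activator IrpV is absent, so *jalP* is not transcribed.
So JalP is not produced.
Malonate is absent, so YilV is active.
With repressor YilV bound, *lomR* is not transcribed.
So LomR is not produced.
Mevalonate is absent, so ElnW is inactive.
Required activator JalP is absent, so *morB* is not transcribed.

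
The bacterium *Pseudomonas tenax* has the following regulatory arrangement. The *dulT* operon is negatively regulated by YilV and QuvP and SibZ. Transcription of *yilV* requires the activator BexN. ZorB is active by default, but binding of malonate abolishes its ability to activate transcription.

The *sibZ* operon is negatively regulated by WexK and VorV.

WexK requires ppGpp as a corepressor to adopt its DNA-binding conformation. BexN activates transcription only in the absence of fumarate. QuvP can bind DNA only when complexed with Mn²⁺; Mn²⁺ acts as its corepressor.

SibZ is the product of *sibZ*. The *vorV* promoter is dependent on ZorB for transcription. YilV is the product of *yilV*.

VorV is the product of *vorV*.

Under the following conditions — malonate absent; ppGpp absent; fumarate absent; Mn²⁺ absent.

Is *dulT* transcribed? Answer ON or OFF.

OFF

Fumarate is absent, so BexN is active.
No repressor is bound and BexN is active, so *yilV* is transcribed.
So YilV is produced and active.
Mn²⁺ is absent, so QuvP is inactive.
ppGpp is absent, so WexK is inactive.
Malonate is absent, so ZorB is active.
No repressor is bound and ZorB is active, so *vorV* is transcribed.
So VorV is produced and active.
With repressor VorV bound, *sibZ* is not transcribed.
So SibZ is not produced.
With repressor YilV bound, *dulT* is not transcribed.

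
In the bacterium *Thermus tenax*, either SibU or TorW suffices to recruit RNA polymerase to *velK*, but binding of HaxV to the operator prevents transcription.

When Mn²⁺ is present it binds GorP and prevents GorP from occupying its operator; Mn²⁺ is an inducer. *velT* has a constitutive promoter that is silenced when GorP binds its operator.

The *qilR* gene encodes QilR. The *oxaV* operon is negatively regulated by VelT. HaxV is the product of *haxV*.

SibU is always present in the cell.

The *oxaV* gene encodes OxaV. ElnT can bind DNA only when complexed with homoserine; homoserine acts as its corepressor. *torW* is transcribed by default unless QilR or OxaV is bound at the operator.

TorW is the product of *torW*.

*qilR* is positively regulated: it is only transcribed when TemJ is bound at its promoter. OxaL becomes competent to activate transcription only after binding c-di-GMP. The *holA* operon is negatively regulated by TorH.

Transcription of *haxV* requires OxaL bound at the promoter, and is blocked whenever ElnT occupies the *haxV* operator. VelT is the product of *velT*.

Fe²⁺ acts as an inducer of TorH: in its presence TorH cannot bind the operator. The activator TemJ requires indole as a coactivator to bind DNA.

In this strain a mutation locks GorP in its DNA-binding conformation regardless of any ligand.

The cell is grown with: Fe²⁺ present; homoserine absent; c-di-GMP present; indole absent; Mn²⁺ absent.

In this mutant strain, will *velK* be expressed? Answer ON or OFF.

OFF

SibU is produced constitutively and is active.
c-di-GMP is present, so OxaL is active.
Homoserine is absent, so ElnT is inactive.
No repressor is bound and OxaL is active, so *haxV* is transcribed.
So HaxV is produced and active.
Indole is absent, so TemJ is inactive.
Required activator TemJ is absent, so *qilR* is not transcribed.
So QilR is not produced.
GorP is constitutively active in this strain.
With repressor GorP bound, *velT* is not transcribed.
So VelT is not produced.
With no repressor bound, *oxaV* is transcribed.
So OxaV is produced and active.
With repressor OxaV bound, *torW* is not transcribed.
So TorW is not produced.
With repressor HaxV bound, *velK* is not transcribed.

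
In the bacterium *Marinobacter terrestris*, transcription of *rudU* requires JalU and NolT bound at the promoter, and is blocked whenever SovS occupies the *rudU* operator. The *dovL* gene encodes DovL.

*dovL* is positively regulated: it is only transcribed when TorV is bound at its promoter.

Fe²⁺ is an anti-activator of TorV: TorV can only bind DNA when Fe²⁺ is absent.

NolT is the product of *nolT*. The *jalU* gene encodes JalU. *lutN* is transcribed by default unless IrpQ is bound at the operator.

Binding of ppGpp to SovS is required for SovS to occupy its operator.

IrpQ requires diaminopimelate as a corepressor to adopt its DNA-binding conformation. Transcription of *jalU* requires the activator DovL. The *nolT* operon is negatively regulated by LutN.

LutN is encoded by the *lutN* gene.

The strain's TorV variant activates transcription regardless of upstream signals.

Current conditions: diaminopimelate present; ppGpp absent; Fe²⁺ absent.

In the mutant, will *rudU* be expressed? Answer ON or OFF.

ppGpp is absent, so SovS is inactive.
TorV is constitutively active in this strain.
No repressor is bound and TorV is active, so *dovL* is transcribed.
So DovL is produced and active.
No repressor is bound and DovL is active, so *jalU* is transcribed.
So JalU is produced and active.
Diaminopimelate is present, so IrpQ is active.
With repressor IrpQ bound, *lutN* is not transcribed.
So LutN is not produced.
With no repressor bound, *nolT* is transcribed.
So NolT is produced and active.
No repressor is bound and JalU and NolT are active, so *rudU* is transcribed.

ON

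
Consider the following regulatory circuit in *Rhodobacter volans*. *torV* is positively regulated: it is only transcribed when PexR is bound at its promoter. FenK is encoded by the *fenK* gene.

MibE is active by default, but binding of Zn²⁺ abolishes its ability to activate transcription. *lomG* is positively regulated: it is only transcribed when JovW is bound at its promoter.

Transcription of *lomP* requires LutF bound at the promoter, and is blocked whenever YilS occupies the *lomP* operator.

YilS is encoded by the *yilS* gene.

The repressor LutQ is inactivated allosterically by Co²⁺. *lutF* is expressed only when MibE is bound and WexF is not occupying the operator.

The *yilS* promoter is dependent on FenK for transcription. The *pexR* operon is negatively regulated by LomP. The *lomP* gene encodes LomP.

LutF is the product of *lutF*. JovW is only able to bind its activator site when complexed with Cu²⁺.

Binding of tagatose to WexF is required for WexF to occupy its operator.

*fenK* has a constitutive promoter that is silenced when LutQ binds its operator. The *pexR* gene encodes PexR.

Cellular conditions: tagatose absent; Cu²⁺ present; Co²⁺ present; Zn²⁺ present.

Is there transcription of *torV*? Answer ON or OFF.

ON

Co²⁺ is present, so LutQ is inactive.
With no repressor bound, *fenK* is transcribed.
So FenK is produced and active.
No repressor is bound and FenK is active, so *yilS* is transcribed.
So YilS is produced and active.
Tagatose is absent, so WexF is inactive.
Zn²⁺ is present, so MibE is inactive.
Required activator MibE is absent, so *lutF* is not transcribed.
So LutF is not produced.
With repressor YilS bound, *lomP* is not transcribed.
So LomP is not produced.
With no repressor bound, *pexR* is transcribed.
So PexR is produced and active.
No repressor is bound and PexR is active, so *torV* is transcribed.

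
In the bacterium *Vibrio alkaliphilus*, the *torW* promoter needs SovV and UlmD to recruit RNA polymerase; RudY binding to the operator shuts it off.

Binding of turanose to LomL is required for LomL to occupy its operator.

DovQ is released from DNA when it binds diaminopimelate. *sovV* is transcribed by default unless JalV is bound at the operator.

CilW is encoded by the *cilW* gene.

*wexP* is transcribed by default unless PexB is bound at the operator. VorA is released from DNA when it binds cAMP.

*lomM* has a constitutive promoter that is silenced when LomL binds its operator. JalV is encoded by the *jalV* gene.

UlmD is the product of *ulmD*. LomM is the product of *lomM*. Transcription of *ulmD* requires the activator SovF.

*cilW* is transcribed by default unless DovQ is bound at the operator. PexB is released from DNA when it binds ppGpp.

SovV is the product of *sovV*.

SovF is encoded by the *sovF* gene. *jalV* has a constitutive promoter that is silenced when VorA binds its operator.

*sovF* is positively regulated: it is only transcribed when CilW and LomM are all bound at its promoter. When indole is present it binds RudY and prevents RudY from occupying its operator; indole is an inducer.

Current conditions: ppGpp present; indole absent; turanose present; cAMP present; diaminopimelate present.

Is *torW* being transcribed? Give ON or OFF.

cAMP is present, so VorA is inactive.
With no repressor bound, *jalV* is transcribed.
So JalV is produced and active.
With repressor JalV bound, *sovV* is not transcribed.
So SovV is not produced.
Indole is absent, so RudY is active.
Diaminopimelate is present, so DovQ is inactive.
With no repressor bound, *cilW* is transcribed.
So CilW is produced and active.
Turanose is present, so LomL is active.
With repressor LomL bound, *lomM* is not transcribed.
So LomM is not produced.
Required activator LomM is absent, so *sovF* is not transcribed.
So SovF is not produced.
Required activator SovF is absent, so *ulmD* is not transcribed.
So UlmD is not produced.
With repressor RudY bound, *torW* is not transcribed.

OFF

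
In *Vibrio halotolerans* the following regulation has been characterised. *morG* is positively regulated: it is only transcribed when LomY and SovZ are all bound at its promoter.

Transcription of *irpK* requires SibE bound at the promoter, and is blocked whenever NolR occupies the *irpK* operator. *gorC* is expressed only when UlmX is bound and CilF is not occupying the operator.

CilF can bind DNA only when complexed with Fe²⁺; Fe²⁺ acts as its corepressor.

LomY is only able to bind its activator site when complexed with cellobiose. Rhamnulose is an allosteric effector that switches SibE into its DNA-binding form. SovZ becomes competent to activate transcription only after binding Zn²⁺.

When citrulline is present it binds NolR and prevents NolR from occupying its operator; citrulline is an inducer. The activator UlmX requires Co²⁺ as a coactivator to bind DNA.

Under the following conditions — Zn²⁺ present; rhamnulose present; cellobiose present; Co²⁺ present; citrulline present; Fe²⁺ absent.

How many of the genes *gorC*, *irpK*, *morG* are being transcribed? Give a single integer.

Co²⁺ is present, so UlmX is active.
Fe²⁺ is absent, so CilF is inactive.
No repressor is bound and UlmX is active, so *gorC* is transcribed.
→ *gorC* is ON.
Rhamnulose is present, so SibE is active.
Citrulline is present, so NolR is inactive.
No repressor is bound and SibE is active, so *irpK* is transcribed.
→ *irpK* is ON.
Cellobiose is present, so LomY is active.
Zn²⁺ is present, so SovZ is active.
No repressor is bound and LomY and SovZ are active, so *morG* is transcribed.
→ *morG* is ON.
3 of the 3 genes are transcribed.

3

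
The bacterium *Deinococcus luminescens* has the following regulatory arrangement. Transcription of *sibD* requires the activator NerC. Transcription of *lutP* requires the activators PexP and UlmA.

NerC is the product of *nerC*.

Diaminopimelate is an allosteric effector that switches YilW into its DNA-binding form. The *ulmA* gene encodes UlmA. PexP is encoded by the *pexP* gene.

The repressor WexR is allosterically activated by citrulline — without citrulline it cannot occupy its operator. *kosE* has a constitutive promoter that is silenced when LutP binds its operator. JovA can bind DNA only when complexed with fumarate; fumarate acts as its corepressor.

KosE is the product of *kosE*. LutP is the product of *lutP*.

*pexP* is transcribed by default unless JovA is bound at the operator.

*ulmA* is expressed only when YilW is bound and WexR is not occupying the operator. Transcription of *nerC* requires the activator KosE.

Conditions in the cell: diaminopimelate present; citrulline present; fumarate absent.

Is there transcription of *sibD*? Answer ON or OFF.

ON

Fumarate is absent, so JovA is inactive.
With no repressor bound, *pexP* is transcribed.
So PexP is produced and active.
Citrulline is present, so WexR is active.
Diaminopimelate is present, so YilW is active.
With repressor WexR bound, *ulmA* is not transcribed.
So UlmA is not produced.
Required activator UlmA is absent, so *lutP* is not transcribed.
So LutP is not produced.
With no repressor bound, *kosE* is transcribed.
So KosE is produced and active.
No repressor is bound and KosE is active, so *nerC* is transcribed.
So NerC is produced and active.
No repressor is bound and NerC is active, so *sibD* is transcribed.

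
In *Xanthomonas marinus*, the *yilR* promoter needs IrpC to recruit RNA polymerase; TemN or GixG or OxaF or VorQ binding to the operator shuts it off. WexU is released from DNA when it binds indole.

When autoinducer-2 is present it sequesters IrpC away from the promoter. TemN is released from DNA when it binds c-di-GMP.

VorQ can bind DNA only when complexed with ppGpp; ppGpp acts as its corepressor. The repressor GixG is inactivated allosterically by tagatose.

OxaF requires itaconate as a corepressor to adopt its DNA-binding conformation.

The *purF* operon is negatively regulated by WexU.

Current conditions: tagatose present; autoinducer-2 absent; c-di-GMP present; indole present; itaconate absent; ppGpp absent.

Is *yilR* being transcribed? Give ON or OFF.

ON

c-di-GMP is present, so TemN is inactive.
Autoinducer-2 is absent, so IrpC is active.
Tagatose is present, so GixG is inactive.
Itaconate is absent, so OxaF is inactive.
ppGpp is absent, so VorQ is inactive.
No repressor is bound and IrpC is active, so *yilR* is transcribed.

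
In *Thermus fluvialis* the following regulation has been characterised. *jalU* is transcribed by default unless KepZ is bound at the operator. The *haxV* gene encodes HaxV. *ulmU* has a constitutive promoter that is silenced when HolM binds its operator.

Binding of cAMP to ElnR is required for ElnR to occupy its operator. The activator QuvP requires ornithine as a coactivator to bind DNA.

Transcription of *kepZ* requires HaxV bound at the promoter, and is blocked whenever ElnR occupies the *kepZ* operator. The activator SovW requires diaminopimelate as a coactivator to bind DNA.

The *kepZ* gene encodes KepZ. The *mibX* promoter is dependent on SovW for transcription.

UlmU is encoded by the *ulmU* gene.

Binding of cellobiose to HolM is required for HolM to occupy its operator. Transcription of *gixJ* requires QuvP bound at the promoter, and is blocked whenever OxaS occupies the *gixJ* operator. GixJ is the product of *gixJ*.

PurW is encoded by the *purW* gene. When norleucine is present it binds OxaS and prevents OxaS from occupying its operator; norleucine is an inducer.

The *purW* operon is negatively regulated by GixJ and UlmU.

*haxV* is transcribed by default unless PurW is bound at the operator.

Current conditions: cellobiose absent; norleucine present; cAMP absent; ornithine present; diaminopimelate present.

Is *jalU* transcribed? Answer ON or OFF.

OFF

Ornithine is present, so QuvP is active.
Norleucine is present, so OxaS is inactive.
No repressor is bound and QuvP is active, so *gixJ* is transcribed.
So GixJ is produced and active.
Cellobiose is absent, so HolM is inactive.
With no repressor bound, *ulmU* is transcribed.
So UlmU is produced and active.
With repressor GixJ bound, *purW* is not transcribed.
So PurW is not produced.
With no repressor bound, *haxV* is transcribed.
So HaxV is produced and active.
cAMP is absent, so ElnR is inactive.
No repressor is bound and HaxV is active, so *kepZ* is transcribed.
So KepZ is produced and active.
With repressor KepZ bound, *jalU* is not transcribed.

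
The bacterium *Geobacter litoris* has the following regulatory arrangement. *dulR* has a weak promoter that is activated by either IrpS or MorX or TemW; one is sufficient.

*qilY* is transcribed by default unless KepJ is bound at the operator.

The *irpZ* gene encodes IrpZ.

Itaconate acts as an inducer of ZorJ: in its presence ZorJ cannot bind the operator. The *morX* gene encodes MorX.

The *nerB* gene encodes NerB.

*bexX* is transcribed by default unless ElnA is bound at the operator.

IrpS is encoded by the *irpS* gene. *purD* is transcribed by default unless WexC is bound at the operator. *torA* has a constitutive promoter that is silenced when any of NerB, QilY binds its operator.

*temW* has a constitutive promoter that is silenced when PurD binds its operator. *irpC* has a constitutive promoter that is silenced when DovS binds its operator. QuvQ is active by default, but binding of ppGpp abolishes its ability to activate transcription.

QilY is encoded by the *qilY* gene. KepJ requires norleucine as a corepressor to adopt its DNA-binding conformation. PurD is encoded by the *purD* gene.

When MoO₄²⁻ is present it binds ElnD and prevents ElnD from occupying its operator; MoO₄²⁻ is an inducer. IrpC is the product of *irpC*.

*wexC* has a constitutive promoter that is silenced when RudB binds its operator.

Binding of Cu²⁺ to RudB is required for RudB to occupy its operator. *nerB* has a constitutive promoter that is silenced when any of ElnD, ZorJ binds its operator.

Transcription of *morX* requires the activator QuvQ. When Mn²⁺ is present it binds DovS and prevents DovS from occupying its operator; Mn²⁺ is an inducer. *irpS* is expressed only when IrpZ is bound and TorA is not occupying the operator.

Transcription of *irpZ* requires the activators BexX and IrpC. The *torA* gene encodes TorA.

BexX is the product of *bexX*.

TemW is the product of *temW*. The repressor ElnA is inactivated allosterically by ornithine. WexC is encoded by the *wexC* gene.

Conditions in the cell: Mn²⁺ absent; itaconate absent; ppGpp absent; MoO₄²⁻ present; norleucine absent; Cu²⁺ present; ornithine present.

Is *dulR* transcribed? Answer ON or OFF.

ON

MoO₄²⁻ is present, so ElnD is inactive.
Itaconate is absent, so ZorJ is active.
With repressor ZorJ bound, *nerB* is not transcribed.
So NerB is not produced.
Norleucine is absent, so KepJ is inactive.
With no repressor bound, *qilY* is transcribed.
So QilY is produced and active.
With repressor QilY bound, *torA* is not transcribed.
So TorA is not produced.
Ornithine is present, so ElnA is inactive.
With no repressor bound, *bexX* is transcribed.
So BexX is produced and active.
Mn²⁺ is absent, so DovS is active.
With repressor DovS bound, *irpC* is not transcribed.
So IrpC is not produced.
Required activator IrpC is absent, so *irpZ* is not transcribed.
So IrpZ is not produced.
Required activator IrpZ is absent, so *irpS* is not transcribed.
So IrpS is not produced.
ppGpp is absent, so QuvQ is active.
No repressor is bound and QuvQ is active, so *morX* is transcribed.
So MorX is produced and active.
Cu²⁺ is present, so RudB is active.
With repressor RudB bound, *wexC* is not transcribed.
So WexC is not produced.
With no repressor bound, *purD* is transcribed.
So PurD is produced and active.
With repressor PurD bound, *temW* is not transcribed.
So TemW is not produced.
Activator MorX is present, so *dulR* is transcribed.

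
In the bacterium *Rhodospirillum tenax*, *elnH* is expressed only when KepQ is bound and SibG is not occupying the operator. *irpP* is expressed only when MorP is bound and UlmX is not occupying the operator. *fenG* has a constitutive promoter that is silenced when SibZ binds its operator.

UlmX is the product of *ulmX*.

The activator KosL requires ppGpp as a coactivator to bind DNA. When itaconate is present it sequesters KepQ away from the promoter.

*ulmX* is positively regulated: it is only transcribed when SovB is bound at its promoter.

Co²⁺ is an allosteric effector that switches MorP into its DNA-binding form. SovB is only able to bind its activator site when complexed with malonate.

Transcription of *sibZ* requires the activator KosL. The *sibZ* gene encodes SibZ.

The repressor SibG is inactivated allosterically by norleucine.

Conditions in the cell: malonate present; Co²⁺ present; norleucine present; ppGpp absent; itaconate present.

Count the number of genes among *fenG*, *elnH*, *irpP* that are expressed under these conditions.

1

ppGpp is absent, so KosL is inactive.
Required activator KosL is absent, so *sibZ* is not transcribed.
So SibZ is not produced.
With no repressor bound, *fenG* is transcribed.
→ *fenG* is ON.
Itaconate is present, so KepQ is inactive.
Norleucine is present, so SibG is inactive.
Required activator KepQ is absent, so *elnH* is not transcribed.
→ *elnH* is OFF.
Co²⁺ is present, so MorP is active.
Malonate is present, so SovB is active.
No repressor is bound and SovB is active, so *ulmX* is transcribed.
So UlmX is produced and active.
With repressor UlmX bound, *irpP* is not transcribed.
→ *irpP* is OFF.
1 of the 3 genes is transcribed.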